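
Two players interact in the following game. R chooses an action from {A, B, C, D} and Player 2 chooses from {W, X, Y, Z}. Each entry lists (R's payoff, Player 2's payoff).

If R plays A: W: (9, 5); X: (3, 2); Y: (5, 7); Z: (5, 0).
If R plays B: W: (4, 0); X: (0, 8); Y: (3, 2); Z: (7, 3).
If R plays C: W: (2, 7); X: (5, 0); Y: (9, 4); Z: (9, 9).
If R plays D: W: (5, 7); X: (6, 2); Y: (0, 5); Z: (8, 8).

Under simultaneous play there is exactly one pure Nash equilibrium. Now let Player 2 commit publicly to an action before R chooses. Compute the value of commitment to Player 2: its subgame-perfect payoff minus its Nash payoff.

R best-responds to each possible Player 2 move:
- W: BR = A, leader payoff 5.
- X: BR = D, leader payoff 2.
- Y: BR = C, leader payoff 4.
- Z: BR = C, leader payoff 9.
Among 5, 2, 4, 9, the best is 9 at Z. Subgame-perfect outcome: (C, Z) with payoffs (9, 9).
For the simultaneous game, intersect best replies.
R's best replies: W→A; X→D; Y→C; Z→C.
Player 2's best replies: A→Y; B→X; C→Z; D→Z.
Only (C, Z) has each player best-responding; Nash payoffs (9, 9).
Player 2's commitment gain: 9 − 9 = 0.

0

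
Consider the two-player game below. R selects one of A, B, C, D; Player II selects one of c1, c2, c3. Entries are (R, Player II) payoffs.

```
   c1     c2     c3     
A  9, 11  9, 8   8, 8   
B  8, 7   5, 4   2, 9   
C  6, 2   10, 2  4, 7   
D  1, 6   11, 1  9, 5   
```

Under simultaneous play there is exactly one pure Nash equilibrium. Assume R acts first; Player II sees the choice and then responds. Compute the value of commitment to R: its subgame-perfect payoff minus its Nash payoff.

0

Backward induction with R moving first.
- A: Player II compares 11, 8, 8 and picks c1; R would get 9.
- B: Player II compares 7, 4, 9 and picks c3; R would get 2.
- C: Player II compares 2, 2, 7 and picks c3; R would get 4.
- D: Player II compares 6, 1, 5 and picks c1; R would get 1.
Maximizing over 9, 2, 4, 1, R chooses A. Subgame-perfect outcome: (A, c1) with payoffs (9, 11).
Under simultaneous play:
R's best replies: c1→A; c2→D; c3→D.
Player II's best replies: A→c1; B→c3; C→c3; D→c1.
Only (A, c1) has each player best-responding; Nash payoffs (9, 11).
R's commitment gain: 9 − 9 = 0.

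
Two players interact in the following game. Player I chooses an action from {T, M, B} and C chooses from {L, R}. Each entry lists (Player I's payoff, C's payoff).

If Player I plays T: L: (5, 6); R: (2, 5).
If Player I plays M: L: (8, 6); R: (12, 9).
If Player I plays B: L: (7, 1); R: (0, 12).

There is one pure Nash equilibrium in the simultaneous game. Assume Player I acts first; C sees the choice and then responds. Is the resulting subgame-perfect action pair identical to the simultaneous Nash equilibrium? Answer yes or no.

yes

Solve by backward induction (Player I leads).
- T → C plays L (best of 6, 5); Player I gets 5.
- M → C plays R (best of 6, 9); Player I gets 12.
- B → C plays R (best of 1, 12); Player I gets 0.
Among 5, 12, 0, the best is 12 at M. Subgame-perfect outcome: (M, R) with payoffs (12, 9).
Under simultaneous play:
Player I's best replies: L→M; R→M.
C's best replies: T→L; M→R; B→R.
Only (M, R) has each player best-responding; Nash payoffs (12, 9).
Sequential outcome (M, R) coincides with the Nash profile (M, R).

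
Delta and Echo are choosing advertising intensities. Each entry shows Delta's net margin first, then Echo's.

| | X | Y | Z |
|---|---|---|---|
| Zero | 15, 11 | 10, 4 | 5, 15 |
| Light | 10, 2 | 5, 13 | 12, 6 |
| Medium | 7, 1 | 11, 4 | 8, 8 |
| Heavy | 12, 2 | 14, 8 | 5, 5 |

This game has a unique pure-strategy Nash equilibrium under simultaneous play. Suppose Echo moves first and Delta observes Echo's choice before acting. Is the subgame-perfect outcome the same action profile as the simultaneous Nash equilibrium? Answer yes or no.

Work backward from Delta's decision.
- X → Delta plays Zero (best of 15, 10, 7, 12); Echo gets 11.
- Y → Delta plays Heavy (best of 10, 5, 11, 14); Echo gets 8.
- Z → Delta plays Light (best of 5, 12, 8, 5); Echo gets 6.
Echo's induced payoffs are 11, 8, 6, so Echo commits to X. Subgame-perfect outcome: (Zero, X) with payoffs (15, 11).
For the simultaneous game, intersect best replies.
Delta's best replies: X→Zero; Y→Heavy; Z→Light.
Echo's best replies: Zero→Z; Light→Y; Medium→Z; Heavy→Y.
Only (Heavy, Y) has each player best-responding; Nash payoffs (14, 8).
Sequential outcome (Zero, X) differs from the Nash profile (Heavy, Y).

no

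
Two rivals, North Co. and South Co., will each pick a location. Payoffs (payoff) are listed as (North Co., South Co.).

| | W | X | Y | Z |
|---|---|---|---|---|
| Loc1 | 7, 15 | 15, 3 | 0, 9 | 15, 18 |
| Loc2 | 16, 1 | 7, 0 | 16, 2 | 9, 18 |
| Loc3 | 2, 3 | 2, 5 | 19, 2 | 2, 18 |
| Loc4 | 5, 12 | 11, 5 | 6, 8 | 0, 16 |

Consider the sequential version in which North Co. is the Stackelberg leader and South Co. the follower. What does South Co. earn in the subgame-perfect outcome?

18

Backward induction with North Co. moving first.
- Loc1: BR = Z, leader payoff 15.
- Loc2: BR = Z, leader payoff 9.
- Loc3: BR = Z, leader payoff 2.
- Loc4: BR = Z, leader payoff 0.
North Co.'s induced payoffs are 15, 9, 2, 0, so North Co. commits to Loc1. Subgame-perfect outcome: (Loc1, Z) with payoffs (15, 18).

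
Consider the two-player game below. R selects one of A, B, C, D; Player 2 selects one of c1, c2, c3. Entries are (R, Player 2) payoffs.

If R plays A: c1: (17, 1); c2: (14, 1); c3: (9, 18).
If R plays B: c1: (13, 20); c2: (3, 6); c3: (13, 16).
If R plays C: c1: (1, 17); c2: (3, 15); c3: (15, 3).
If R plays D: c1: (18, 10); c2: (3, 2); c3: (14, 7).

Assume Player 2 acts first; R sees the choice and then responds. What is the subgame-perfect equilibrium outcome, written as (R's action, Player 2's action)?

Work backward from R's decision.
- c1 → R plays D (best of 17, 13, 1, 18); Player 2 gets 10.
- c2 → R plays A (best of 14, 3, 3, 3); Player 2 gets 1.
- c3 → R plays C (best of 9, 13, 15, 14); Player 2 gets 3.
Player 2's induced payoffs are 10, 1, 3, so Player 2 commits to c1. Subgame-perfect outcome: (D, c1) with payoffs (18, 10).

(D, c1)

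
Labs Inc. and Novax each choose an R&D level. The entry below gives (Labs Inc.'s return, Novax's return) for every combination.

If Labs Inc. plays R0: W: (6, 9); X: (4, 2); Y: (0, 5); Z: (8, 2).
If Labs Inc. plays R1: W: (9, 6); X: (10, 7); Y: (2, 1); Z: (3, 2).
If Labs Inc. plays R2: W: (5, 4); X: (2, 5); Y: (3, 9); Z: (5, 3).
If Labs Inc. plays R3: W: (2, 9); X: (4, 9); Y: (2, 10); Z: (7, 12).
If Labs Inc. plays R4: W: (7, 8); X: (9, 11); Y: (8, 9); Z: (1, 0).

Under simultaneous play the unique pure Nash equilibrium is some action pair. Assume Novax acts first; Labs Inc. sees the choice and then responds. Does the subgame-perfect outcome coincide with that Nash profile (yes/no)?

no

Work backward from Labs Inc.'s decision.
- W → Labs Inc. plays R1 (best of 6, 9, 5, 2, 7); Novax gets 6.
- X → Labs Inc. plays R1 (best of 4, 10, 2, 4, 9); Novax gets 7.
- Y → Labs Inc. plays R4 (best of 0, 2, 3, 2, 8); Novax gets 9.
- Z → Labs Inc. plays R0 (best of 8, 3, 5, 7, 1); Novax gets 2.
Novax's induced payoffs are 6, 7, 9, 2, so Novax commits to Y. Subgame-perfect outcome: (R4, Y) with payoffs (8, 9).
For the simultaneous game, intersect best replies.
Labs Inc.'s best replies: W→R1; X→R1; Y→R4; Z→R0.
Novax's best replies: R0→W; R1→X; R2→Y; R3→Z; R4→X.
The unique mutual best reply is (R1, X), giving (10, 7).
Sequential outcome (R4, Y) differs from the Nash profile (R1, X).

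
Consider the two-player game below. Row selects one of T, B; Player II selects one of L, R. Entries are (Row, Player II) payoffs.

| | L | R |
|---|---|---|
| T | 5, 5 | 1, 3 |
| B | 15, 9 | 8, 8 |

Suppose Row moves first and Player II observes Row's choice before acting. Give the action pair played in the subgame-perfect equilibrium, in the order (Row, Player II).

(B, L)

Solve by backward induction (Row leads).
- T → Player II plays L (best of 5, 3); Row gets 5.
- B → Player II plays L (best of 9, 8); Row gets 15.
Maximizing over 5, 15, Row chooses B. Subgame-perfect outcome: (B, L) with payoffs (15, 9).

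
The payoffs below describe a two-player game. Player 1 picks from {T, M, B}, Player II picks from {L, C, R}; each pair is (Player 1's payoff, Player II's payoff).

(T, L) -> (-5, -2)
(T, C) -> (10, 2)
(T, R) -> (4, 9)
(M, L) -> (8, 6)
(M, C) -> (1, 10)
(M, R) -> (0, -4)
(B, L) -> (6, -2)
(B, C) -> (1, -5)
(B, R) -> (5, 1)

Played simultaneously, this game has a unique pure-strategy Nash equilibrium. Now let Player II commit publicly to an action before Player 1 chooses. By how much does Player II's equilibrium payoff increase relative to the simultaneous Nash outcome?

Solve by backward induction (Player II leads).
- L: Player 1 compares -5, 8, 6 and picks M; Player II would get 6.
- C: Player 1 compares 10, 1, 1 and picks T; Player II would get 2.
- R: Player 1 compares 4, 0, 5 and picks B; Player II would get 1.
Maximizing over 6, 2, 1, Player II chooses L. Subgame-perfect outcome: (M, L) with payoffs (8, 6).
Under simultaneous play:
Player 1's best replies: L→M; C→T; R→B.
Player II's best replies: T→R; M→C; B→R.
Only (B, R) has each player best-responding; Nash payoffs (5, 1).
Player II's commitment gain: 6 − 1 = 5.

5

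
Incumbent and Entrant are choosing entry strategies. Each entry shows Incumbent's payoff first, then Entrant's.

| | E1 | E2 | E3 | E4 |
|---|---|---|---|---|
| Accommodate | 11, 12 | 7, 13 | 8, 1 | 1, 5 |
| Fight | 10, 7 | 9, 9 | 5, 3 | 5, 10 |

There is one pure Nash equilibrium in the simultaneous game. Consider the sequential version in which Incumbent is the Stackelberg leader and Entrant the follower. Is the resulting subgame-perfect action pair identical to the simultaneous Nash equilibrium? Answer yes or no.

Work backward from Entrant's decision.
- Accommodate: BR = E2, leader payoff 7.
- Fight: BR = E4, leader payoff 5.
Maximizing over 7, 5, Incumbent chooses Accommodate. Subgame-perfect outcome: (Accommodate, E2) with payoffs (7, 13).
Now find the simultaneous Nash equilibrium.
Incumbent's best replies: E1→Accommodate; E2→Fight; E3→Accommodate; E4→Fight.
Entrant's best replies: Accommodate→E2; Fight→E4.
The unique mutual best reply is (Fight, E4), giving (5, 10).
Sequential outcome (Accommodate, E2) differs from the Nash profile (Fight, E4).

no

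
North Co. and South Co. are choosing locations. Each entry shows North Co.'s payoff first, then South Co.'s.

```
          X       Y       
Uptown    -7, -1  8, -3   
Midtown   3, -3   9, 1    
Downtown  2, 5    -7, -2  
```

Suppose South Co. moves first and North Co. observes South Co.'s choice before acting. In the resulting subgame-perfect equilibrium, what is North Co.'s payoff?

Backward induction with South Co. moving first.
- X: BR = Midtown, leader payoff -3.
- Y: BR = Midtown, leader payoff 1.
Maximizing over -3, 1, South Co. chooses Y. Subgame-perfect outcome: (Midtown, Y) with payoffs (9, 1).

9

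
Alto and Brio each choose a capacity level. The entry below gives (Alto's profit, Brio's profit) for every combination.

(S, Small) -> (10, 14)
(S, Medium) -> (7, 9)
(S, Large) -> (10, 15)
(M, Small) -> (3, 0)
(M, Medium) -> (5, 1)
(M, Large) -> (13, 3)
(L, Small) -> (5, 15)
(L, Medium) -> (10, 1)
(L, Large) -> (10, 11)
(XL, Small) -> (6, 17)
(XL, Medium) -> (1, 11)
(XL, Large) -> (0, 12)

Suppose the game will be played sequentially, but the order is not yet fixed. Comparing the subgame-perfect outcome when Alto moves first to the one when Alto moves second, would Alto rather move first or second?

If Alto leads: Brio's best replies are S→Large, M→Large, L→Small, XL→Small; Alto's induced payoffs 10, 13, 5, 6; outcome (M, Large), payoffs (13, 3).
If Brio leads: Alto's best replies are Small→S, Medium→L, Large→M; Brio's induced payoffs 14, 1, 3; outcome (S, Small), payoffs (10, 14).
Alto gets 13 moving first and 10 moving second, so Alto prefers to move first.

first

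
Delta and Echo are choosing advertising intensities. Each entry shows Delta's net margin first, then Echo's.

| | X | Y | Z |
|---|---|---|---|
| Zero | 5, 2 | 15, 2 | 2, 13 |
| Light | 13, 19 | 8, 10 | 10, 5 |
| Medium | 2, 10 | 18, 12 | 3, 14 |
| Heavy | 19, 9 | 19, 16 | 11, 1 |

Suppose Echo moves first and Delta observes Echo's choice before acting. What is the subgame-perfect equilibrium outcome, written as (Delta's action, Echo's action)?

(Heavy, Y)

Solve by backward induction (Echo leads).
- X: BR = Heavy, leader payoff 9.
- Y: BR = Heavy, leader payoff 16.
- Z: BR = Heavy, leader payoff 1.
Among 9, 16, 1, the best is 16 at Y. Subgame-perfect outcome: (Heavy, Y) with payoffs (19, 16).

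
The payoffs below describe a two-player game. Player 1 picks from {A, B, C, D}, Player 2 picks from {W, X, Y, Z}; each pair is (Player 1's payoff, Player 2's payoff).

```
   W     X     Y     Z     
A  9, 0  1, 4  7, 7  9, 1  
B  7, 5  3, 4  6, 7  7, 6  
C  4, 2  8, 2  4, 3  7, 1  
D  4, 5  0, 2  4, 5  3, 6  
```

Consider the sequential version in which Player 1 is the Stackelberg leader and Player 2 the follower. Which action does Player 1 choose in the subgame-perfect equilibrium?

A

Work backward from Player 2's decision.
- A: Player 2 compares 0, 4, 7, 1 and picks Y; Player 1 would get 7.
- B: Player 2 compares 5, 4, 7, 6 and picks Y; Player 1 would get 6.
- C: Player 2 compares 2, 2, 3, 1 and picks Y; Player 1 would get 4.
- D: Player 2 compares 5, 2, 5, 6 and picks Z; Player 1 would get 3.
Maximizing over 7, 6, 4, 3, Player 1 chooses A. Subgame-perfect outcome: (A, Y) with payoffs (7, 7).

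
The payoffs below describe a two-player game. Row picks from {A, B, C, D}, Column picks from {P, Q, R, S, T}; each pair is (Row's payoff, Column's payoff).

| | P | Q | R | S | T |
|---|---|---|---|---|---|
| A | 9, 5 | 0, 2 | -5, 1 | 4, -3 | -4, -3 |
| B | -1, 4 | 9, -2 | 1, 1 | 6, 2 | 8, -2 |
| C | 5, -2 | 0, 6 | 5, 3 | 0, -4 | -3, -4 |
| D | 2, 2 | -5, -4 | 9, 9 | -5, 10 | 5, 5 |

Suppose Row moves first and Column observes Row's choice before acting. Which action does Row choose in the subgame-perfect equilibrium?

Column best-responds to each possible Row move:
- A → Column plays P (best of 5, 2, 1, -3, -3); Row gets 9.
- B → Column plays P (best of 4, -2, 1, 2, -2); Row gets -1.
- C → Column plays Q (best of -2, 6, 3, -4, -4); Row gets 0.
- D → Column plays S (best of 2, -4, 9, 10, 5); Row gets -5.
Among 9, -1, 0, -5, the best is 9 at A. Subgame-perfect outcome: (A, P) with payoffs (9, 5).

A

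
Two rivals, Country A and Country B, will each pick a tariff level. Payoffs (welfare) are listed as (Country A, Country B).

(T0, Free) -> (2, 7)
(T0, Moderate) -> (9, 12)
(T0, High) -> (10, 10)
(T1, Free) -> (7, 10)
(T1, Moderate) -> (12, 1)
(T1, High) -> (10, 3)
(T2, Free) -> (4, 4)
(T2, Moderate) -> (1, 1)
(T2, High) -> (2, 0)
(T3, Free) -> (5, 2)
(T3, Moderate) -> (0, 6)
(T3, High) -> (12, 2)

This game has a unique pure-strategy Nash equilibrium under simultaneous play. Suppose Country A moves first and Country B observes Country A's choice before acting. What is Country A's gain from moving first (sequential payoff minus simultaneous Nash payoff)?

2

Backward induction with Country A moving first.
- T0: Country B compares 7, 12, 10 and picks Moderate; Country A would get 9.
- T1: Country B compares 10, 1, 3 and picks Free; Country A would get 7.
- T2: Country B compares 4, 1, 0 and picks Free; Country A would get 4.
- T3: Country B compares 2, 6, 2 and picks Moderate; Country A would get 0.
Maximizing over 9, 7, 4, 0, Country A chooses T0. Subgame-perfect outcome: (T0, Moderate) with payoffs (9, 12).
Now find the simultaneous Nash equilibrium.
Country A's best replies: Free→T1; Moderate→T1; High→T3.
Country B's best replies: T0→Moderate; T1→Free; T2→Free; T3→Moderate.
The unique mutual best reply is (T1, Free), giving (7, 10).
Country A's commitment gain: 9 − 7 = 2.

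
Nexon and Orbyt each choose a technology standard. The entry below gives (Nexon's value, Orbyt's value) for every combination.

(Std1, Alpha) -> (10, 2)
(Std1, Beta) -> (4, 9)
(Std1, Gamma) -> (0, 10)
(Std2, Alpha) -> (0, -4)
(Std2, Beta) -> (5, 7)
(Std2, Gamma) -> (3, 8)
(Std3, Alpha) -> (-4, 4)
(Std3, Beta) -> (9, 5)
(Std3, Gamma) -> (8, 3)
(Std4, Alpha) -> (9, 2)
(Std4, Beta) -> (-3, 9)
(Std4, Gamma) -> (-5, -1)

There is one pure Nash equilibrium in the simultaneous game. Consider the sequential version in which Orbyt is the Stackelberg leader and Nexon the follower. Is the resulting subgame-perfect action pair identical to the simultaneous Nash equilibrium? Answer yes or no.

Solve by backward induction (Orbyt leads).
- Alpha → Nexon plays Std1 (best of 10, 0, -4, 9); Orbyt gets 2.
- Beta → Nexon plays Std3 (best of 4, 5, 9, -3); Orbyt gets 5.
- Gamma → Nexon plays Std3 (best of 0, 3, 8, -5); Orbyt gets 3.
Orbyt's induced payoffs are 2, 5, 3, so Orbyt commits to Beta. Subgame-perfect outcome: (Std3, Beta) with payoffs (9, 5).
Under simultaneous play:
Nexon's best replies: Alpha→Std1; Beta→Std3; Gamma→Std3.
Orbyt's best replies: Std1→Gamma; Std2→Gamma; Std3→Beta; Std4→Beta.
Only (Std3, Beta) has each player best-responding; Nash payoffs (9, 5).
Sequential outcome (Std3, Beta) coincides with the Nash profile (Std3, Beta).

yes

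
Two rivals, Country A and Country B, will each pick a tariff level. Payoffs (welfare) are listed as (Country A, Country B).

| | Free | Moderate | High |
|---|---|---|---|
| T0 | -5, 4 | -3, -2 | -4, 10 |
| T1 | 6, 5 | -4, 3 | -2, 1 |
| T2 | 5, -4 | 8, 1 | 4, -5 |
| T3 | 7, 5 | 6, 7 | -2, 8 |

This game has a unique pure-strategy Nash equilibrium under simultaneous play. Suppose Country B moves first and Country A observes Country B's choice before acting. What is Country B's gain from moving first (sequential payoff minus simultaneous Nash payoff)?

4

Work backward from Country A's decision.
- Free → Country A plays T3 (best of -5, 6, 5, 7); Country B gets 5.
- Moderate → Country A plays T2 (best of -3, -4, 8, 6); Country B gets 1.
- High → Country A plays T2 (best of -4, -2, 4, -2); Country B gets -5.
Maximizing over 5, 1, -5, Country B chooses Free. Subgame-perfect outcome: (T3, Free) with payoffs (7, 5).
Under simultaneous play:
Country A's best replies: Free→T3; Moderate→T2; High→T2.
Country B's best replies: T0→High; T1→Free; T2→Moderate; T3→High.
The unique mutual best reply is (T2, Moderate), giving (8, 1).
Country B's commitment gain: 5 − 1 = 4.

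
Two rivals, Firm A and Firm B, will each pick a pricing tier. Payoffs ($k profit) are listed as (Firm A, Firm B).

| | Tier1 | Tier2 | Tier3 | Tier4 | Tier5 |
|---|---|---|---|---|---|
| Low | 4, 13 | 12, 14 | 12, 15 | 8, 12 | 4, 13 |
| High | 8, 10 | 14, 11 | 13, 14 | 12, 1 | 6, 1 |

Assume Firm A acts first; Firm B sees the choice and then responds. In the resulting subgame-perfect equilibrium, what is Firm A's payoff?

13

Solve by backward induction (Firm A leads).
- Low: Firm B compares 13, 14, 15, 12, 13 and picks Tier3; Firm A would get 12.
- High: Firm B compares 10, 11, 14, 1, 1 and picks Tier3; Firm A would get 13.
Among 12, 13, the best is 13 at High. Subgame-perfect outcome: (High, Tier3) with payoffs (13, 14).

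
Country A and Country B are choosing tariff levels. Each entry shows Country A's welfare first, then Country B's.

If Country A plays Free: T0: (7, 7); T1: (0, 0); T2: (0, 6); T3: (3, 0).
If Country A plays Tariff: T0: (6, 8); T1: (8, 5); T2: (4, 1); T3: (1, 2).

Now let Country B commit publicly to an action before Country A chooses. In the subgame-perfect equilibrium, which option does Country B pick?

T0

Solve by backward induction (Country B leads).
- T0: BR = Free, leader payoff 7.
- T1: BR = Tariff, leader payoff 5.
- T2: BR = Tariff, leader payoff 1.
- T3: BR = Free, leader payoff 0.
Among 7, 5, 1, 0, the best is 7 at T0. Subgame-perfect outcome: (Free, T0) with payoffs (7, 7).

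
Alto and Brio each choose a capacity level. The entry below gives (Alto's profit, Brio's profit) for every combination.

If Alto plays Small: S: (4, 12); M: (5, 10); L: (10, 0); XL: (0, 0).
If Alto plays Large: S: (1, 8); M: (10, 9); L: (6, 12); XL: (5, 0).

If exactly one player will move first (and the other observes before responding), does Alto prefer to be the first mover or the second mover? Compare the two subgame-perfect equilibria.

If Alto leads: Brio's best replies are Small→S, Large→L; Alto's induced payoffs 4, 6; outcome (Large, L), payoffs (6, 12).
If Brio leads: Alto's best replies are S→Small, M→Large, L→Small, XL→Large; Brio's induced payoffs 12, 9, 0, 0; outcome (Small, S), payoffs (4, 12).
Alto gets 6 moving first and 4 moving second, so Alto prefers to move first.

first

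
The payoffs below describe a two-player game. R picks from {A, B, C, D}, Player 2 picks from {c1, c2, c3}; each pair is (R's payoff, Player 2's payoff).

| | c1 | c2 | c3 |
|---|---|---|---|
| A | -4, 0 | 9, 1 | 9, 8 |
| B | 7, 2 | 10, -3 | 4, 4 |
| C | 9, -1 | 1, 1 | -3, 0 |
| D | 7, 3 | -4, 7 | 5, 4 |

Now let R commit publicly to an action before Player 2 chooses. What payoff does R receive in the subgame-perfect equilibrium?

9

Solve by backward induction (R leads).
- A → Player 2 plays c3 (best of 0, 1, 8); R gets 9.
- B → Player 2 plays c3 (best of 2, -3, 4); R gets 4.
- C → Player 2 plays c2 (best of -1, 1, 0); R gets 1.
- D → Player 2 plays c2 (best of 3, 7, 4); R gets -4.
R's induced payoffs are 9, 4, 1, -4, so R commits to A. Subgame-perfect outcome: (A, c3) with payoffs (9, 8).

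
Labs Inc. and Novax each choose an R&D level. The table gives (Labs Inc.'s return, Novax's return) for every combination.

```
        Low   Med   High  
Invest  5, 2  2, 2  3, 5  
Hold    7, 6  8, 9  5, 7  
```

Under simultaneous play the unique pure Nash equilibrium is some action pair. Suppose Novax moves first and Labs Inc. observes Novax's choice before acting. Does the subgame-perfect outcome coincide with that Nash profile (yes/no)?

Work backward from Labs Inc.'s decision.
- Low → Labs Inc. plays Hold (best of 5, 7); Novax gets 6.
- Med → Labs Inc. plays Hold (best of 2, 8); Novax gets 9.
- High → Labs Inc. plays Hold (best of 3, 5); Novax gets 7.
Maximizing over 6, 9, 7, Novax chooses Med. Subgame-perfect outcome: (Hold, Med) with payoffs (8, 9).
Now find the simultaneous Nash equilibrium.
Labs Inc.'s best replies: Low→Hold; Med→Hold; High→Hold.
Novax's best replies: Invest→High; Hold→Med.
The unique mutual best reply is (Hold, Med), giving (8, 9).
Sequential outcome (Hold, Med) coincides with the Nash profile (Hold, Med).

yes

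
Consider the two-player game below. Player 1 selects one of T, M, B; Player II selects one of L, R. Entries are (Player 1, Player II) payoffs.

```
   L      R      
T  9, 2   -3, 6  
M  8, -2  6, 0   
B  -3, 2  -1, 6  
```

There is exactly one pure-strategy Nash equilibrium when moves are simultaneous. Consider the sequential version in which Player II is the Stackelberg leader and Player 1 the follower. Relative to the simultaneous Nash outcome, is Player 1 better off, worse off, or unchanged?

Backward induction with Player II moving first.
- L: BR = T, leader payoff 2.
- R: BR = M, leader payoff 0.
Player II's induced payoffs are 2, 0, so Player II commits to L. Subgame-perfect outcome: (T, L) with payoffs (9, 2).
Now find the simultaneous Nash equilibrium.
Player 1's best replies: L→T; R→M.
Player II's best replies: T→R; M→R; B→R.
The unique mutual best reply is (M, R), giving (6, 0).
Player 1 earns 9 sequentially versus 6 at the Nash outcome: better off.

better off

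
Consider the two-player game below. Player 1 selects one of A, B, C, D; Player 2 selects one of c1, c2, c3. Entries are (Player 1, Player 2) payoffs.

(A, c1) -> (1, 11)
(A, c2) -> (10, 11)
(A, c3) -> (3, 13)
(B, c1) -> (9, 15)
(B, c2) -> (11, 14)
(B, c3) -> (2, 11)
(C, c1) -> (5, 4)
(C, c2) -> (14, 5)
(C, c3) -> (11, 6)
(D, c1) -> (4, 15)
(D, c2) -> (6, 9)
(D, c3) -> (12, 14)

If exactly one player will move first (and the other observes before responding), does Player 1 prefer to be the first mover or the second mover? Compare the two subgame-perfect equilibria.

If Player 1 leads: Player 2's best replies are A→c3, B→c1, C→c3, D→c1; Player 1's induced payoffs 3, 9, 11, 4; outcome (C, c3), payoffs (11, 6).
If Player 2 leads: Player 1's best replies are c1→B, c2→C, c3→D; Player 2's induced payoffs 15, 5, 14; outcome (B, c1), payoffs (9, 15).
Player 1 gets 11 moving first and 9 moving second, so Player 1 prefers to move first.

first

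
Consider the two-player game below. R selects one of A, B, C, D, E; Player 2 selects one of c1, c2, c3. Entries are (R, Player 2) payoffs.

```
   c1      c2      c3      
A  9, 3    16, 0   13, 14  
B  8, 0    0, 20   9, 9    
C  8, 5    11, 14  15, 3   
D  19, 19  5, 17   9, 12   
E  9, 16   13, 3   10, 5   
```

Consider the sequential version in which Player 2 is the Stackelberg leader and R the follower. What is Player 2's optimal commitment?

Work backward from R's decision.
- c1 → R plays D (best of 9, 8, 8, 19, 9); Player 2 gets 19.
- c2 → R plays A (best of 16, 0, 11, 5, 13); Player 2 gets 0.
- c3 → R plays C (best of 13, 9, 15, 9, 10); Player 2 gets 3.
Maximizing over 19, 0, 3, Player 2 chooses c1. Subgame-perfect outcome: (D, c1) with payoffs (19, 19).

c1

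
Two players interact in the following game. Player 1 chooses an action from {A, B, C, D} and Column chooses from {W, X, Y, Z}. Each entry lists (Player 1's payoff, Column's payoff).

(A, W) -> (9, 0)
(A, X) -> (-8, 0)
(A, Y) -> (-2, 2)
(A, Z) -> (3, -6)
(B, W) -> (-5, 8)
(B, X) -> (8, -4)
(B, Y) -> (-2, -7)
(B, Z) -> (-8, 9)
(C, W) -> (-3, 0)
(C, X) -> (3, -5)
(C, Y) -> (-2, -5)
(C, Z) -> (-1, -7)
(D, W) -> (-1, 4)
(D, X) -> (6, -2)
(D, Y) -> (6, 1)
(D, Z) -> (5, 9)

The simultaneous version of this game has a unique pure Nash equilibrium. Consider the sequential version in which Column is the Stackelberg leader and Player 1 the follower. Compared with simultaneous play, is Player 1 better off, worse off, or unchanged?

unchanged

Work backward from Player 1's decision.
- W: Player 1 compares 9, -5, -3, -1 and picks A; Column would get 0.
- X: Player 1 compares -8, 8, 3, 6 and picks B; Column would get -4.
- Y: Player 1 compares -2, -2, -2, 6 and picks D; Column would get 1.
- Z: Player 1 compares 3, -8, -1, 5 and picks D; Column would get 9.
Maximizing over 0, -4, 1, 9, Column chooses Z. Subgame-perfect outcome: (D, Z) with payoffs (5, 9).
For the simultaneous game, intersect best replies.
Player 1's best replies: W→A; X→B; Y→D; Z→D.
Column's best replies: A→Y; B→Z; C→W; D→Z.
The unique mutual best reply is (D, Z), giving (5, 9).
Player 1 earns 5 sequentially versus 5 at the Nash outcome: unchanged.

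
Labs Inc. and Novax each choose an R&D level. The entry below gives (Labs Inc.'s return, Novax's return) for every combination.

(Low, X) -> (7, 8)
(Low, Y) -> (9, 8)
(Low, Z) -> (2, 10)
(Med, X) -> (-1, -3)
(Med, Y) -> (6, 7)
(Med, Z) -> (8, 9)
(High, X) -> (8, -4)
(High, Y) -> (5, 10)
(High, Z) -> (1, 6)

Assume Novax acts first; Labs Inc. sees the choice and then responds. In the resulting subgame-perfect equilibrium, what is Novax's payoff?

9

Backward induction with Novax moving first.
- X: Labs Inc. compares 7, -1, 8 and picks High; Novax would get -4.
- Y: Labs Inc. compares 9, 6, 5 and picks Low; Novax would get 8.
- Z: Labs Inc. compares 2, 8, 1 and picks Med; Novax would get 9.
Among -4, 8, 9, the best is 9 at Z. Subgame-perfect outcome: (Med, Z) with payoffs (8, 9).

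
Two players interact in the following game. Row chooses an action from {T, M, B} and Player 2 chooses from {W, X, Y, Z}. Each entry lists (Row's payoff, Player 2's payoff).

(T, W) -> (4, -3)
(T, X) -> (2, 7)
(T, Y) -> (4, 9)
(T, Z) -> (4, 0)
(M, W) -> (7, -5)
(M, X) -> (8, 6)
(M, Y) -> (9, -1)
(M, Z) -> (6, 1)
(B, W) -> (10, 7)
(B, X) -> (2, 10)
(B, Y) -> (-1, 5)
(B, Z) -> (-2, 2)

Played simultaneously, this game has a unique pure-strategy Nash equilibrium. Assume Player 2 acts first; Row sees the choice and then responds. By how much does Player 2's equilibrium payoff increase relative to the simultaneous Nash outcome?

1

Row best-responds to each possible Player 2 move:
- W: BR = B, leader payoff 7.
- X: BR = M, leader payoff 6.
- Y: BR = M, leader payoff -1.
- Z: BR = M, leader payoff 1.
Maximizing over 7, 6, -1, 1, Player 2 chooses W. Subgame-perfect outcome: (B, W) with payoffs (10, 7).
For the simultaneous game, intersect best replies.
Row's best replies: W→B; X→M; Y→M; Z→M.
Player 2's best replies: T→Y; M→X; B→X.
The unique mutual best reply is (M, X), giving (8, 6).
Player 2's commitment gain: 7 − 6 = 1.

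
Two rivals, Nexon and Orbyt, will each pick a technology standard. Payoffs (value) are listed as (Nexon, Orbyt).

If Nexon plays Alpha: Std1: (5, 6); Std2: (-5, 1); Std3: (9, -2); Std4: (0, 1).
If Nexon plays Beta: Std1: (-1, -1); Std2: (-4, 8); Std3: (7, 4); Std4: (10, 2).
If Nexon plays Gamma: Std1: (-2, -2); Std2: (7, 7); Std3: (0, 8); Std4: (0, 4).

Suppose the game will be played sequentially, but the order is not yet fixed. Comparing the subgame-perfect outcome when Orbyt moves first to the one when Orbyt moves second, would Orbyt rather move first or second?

first

If Nexon leads: Orbyt's best replies are Alpha→Std1, Beta→Std2, Gamma→Std3; Nexon's induced payoffs 5, -4, 0; outcome (Alpha, Std1), payoffs (5, 6).
If Orbyt leads: Nexon's best replies are Std1→Alpha, Std2→Gamma, Std3→Alpha, Std4→Beta; Orbyt's induced payoffs 6, 7, -2, 2; outcome (Gamma, Std2), payoffs (7, 7).
Orbyt gets 7 moving first and 6 moving second, so Orbyt prefers to move first.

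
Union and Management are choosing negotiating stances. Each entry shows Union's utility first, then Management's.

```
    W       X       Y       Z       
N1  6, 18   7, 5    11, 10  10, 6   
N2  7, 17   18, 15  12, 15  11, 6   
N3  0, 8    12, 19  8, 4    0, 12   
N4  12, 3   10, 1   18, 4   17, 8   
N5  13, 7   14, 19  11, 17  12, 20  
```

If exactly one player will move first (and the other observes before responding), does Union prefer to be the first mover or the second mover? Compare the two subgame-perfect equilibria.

second

If Union leads: Management's best replies are N1→W, N2→W, N3→X, N4→Z, N5→Z; Union's induced payoffs 6, 7, 12, 17, 12; outcome (N4, Z), payoffs (17, 8).
If Management leads: Union's best replies are W→N5, X→N2, Y→N4, Z→N4; Management's induced payoffs 7, 15, 4, 8; outcome (N2, X), payoffs (18, 15).
Union gets 17 moving first and 18 moving second, so Union prefers to move second.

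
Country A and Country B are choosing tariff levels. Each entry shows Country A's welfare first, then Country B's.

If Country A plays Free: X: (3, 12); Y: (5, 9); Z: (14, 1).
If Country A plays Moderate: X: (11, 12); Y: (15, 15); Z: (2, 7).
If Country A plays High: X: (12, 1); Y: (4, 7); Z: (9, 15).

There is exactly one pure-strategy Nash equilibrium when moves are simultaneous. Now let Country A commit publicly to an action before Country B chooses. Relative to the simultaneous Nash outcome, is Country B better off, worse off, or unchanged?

unchanged

Country B best-responds to each possible Country A move:
- Free: Country B compares 12, 9, 1 and picks X; Country A would get 3.
- Moderate: Country B compares 12, 15, 7 and picks Y; Country A would get 15.
- High: Country B compares 1, 7, 15 and picks Z; Country A would get 9.
Maximizing over 3, 15, 9, Country A chooses Moderate. Subgame-perfect outcome: (Moderate, Y) with payoffs (15, 15).
Under simultaneous play:
Country A's best replies: X→High; Y→Moderate; Z→Free.
Country B's best replies: Free→X; Moderate→Y; High→Z.
Only (Moderate, Y) has each player best-responding; Nash payoffs (15, 15).
Country B earns 15 sequentially versus 15 at the Nash outcome: unchanged.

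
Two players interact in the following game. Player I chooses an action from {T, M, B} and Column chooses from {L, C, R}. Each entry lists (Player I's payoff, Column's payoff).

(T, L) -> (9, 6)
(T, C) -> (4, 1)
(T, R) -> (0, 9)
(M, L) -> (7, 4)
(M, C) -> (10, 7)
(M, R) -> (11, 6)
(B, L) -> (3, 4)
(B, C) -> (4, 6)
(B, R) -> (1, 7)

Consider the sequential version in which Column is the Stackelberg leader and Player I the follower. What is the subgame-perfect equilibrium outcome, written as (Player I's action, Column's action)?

Backward induction with Column moving first.
- L: Player I compares 9, 7, 3 and picks T; Column would get 6.
- C: Player I compares 4, 10, 4 and picks M; Column would get 7.
- R: Player I compares 0, 11, 1 and picks M; Column would get 6.
Among 6, 7, 6, the best is 7 at C. Subgame-perfect outcome: (M, C) with payoffs (10, 7).

(M, C)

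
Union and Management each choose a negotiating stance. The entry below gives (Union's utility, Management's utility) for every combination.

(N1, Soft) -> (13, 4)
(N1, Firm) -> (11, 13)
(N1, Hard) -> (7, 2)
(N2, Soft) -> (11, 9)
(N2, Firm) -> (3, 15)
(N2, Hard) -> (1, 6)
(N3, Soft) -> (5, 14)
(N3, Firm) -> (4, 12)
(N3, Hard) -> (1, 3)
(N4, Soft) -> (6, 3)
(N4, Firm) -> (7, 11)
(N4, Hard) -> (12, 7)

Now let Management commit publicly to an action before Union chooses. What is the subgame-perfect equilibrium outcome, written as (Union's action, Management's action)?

Backward induction with Management moving first.
- Soft: Union compares 13, 11, 5, 6 and picks N1; Management would get 4.
- Firm: Union compares 11, 3, 4, 7 and picks N1; Management would get 13.
- Hard: Union compares 7, 1, 1, 12 and picks N4; Management would get 7.
Management's induced payoffs are 4, 13, 7, so Management commits to Firm. Subgame-perfect outcome: (N1, Firm) with payoffs (11, 13).

(N1, Firm)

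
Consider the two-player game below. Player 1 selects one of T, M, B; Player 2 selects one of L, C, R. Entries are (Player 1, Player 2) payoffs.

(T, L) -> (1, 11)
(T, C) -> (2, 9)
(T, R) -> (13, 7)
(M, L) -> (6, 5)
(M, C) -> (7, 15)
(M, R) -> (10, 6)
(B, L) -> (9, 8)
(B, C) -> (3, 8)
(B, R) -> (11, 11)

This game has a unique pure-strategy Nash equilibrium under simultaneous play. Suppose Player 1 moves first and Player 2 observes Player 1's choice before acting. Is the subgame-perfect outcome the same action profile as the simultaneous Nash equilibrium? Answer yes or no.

Solve by backward induction (Player 1 leads).
- T → Player 2 plays L (best of 11, 9, 7); Player 1 gets 1.
- M → Player 2 plays C (best of 5, 15, 6); Player 1 gets 7.
- B → Player 2 plays R (best of 8, 8, 11); Player 1 gets 11.
Among 1, 7, 11, the best is 11 at B. Subgame-perfect outcome: (B, R) with payoffs (11, 11).
Now find the simultaneous Nash equilibrium.
Player 1's best replies: L→B; C→M; R→T.
Player 2's best replies: T→L; M→C; B→R.
Only (M, C) has each player best-responding; Nash payoffs (7, 15).
Sequential outcome (B, R) differs from the Nash profile (M, C).

no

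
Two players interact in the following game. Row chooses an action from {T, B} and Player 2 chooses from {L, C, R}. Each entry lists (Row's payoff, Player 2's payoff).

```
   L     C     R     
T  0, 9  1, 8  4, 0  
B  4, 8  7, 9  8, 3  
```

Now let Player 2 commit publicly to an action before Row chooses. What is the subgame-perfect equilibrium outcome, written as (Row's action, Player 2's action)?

(B, C)

Row best-responds to each possible Player 2 move:
- L: BR = B, leader payoff 8.
- C: BR = B, leader payoff 9.
- R: BR = B, leader payoff 3.
Player 2's induced payoffs are 8, 9, 3, so Player 2 commits to C. Subgame-perfect outcome: (B, C) with payoffs (7, 9).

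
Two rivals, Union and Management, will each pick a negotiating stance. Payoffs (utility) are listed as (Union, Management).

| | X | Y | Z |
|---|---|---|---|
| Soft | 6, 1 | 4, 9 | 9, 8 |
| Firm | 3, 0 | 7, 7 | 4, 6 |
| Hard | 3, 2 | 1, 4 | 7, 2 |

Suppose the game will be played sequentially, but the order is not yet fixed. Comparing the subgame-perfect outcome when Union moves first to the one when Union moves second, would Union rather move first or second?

second

If Union leads: Management's best replies are Soft→Y, Firm→Y, Hard→Y; Union's induced payoffs 4, 7, 1; outcome (Firm, Y), payoffs (7, 7).
If Management leads: Union's best replies are X→Soft, Y→Firm, Z→Soft; Management's induced payoffs 1, 7, 8; outcome (Soft, Z), payoffs (9, 8).
Union gets 7 moving first and 9 moving second, so Union prefers to move second.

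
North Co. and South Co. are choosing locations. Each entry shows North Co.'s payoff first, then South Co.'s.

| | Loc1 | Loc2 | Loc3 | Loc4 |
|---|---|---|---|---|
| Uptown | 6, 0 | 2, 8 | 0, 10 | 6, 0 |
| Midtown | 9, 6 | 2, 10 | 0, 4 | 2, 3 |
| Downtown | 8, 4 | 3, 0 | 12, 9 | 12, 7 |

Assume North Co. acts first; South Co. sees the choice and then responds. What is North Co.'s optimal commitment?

Solve by backward induction (North Co. leads).
- Uptown: BR = Loc3, leader payoff 0.
- Midtown: BR = Loc2, leader payoff 2.
- Downtown: BR = Loc3, leader payoff 12.
Among 0, 2, 12, the best is 12 at Downtown. Subgame-perfect outcome: (Downtown, Loc3) with payoffs (12, 9).

Downtown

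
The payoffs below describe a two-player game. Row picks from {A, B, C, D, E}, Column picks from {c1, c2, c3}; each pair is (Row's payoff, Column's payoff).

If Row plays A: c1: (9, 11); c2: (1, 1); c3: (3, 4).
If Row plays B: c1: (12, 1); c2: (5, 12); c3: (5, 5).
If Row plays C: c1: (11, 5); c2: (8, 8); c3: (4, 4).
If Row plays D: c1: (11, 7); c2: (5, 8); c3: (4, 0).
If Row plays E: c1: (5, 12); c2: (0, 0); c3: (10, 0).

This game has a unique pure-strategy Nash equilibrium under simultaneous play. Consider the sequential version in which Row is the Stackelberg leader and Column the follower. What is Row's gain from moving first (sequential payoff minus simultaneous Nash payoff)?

1

Column best-responds to each possible Row move:
- A: BR = c1, leader payoff 9.
- B: BR = c2, leader payoff 5.
- C: BR = c2, leader payoff 8.
- D: BR = c2, leader payoff 5.
- E: BR = c1, leader payoff 5.
Row's induced payoffs are 9, 5, 8, 5, 5, so Row commits to A. Subgame-perfect outcome: (A, c1) with payoffs (9, 11).
For the simultaneous game, intersect best replies.
Row's best replies: c1→B; c2→C; c3→E.
Column's best replies: A→c1; B→c2; C→c2; D→c2; E→c1.
Only (C, c2) has each player best-responding; Nash payoffs (8, 8).
Row's commitment gain: 9 − 8 = 1.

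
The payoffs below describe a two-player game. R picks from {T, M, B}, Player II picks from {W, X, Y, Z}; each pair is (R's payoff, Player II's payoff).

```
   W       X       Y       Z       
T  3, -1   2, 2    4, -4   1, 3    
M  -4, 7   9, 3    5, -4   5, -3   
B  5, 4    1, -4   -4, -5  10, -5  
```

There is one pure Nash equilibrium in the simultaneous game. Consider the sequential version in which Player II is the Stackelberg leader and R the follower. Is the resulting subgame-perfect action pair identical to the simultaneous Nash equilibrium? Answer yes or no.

Work backward from R's decision.
- W: R compares 3, -4, 5 and picks B; Player II would get 4.
- X: R compares 2, 9, 1 and picks M; Player II would get 3.
- Y: R compares 4, 5, -4 and picks M; Player II would get -4.
- Z: R compares 1, 5, 10 and picks B; Player II would get -5.
Player II's induced payoffs are 4, 3, -4, -5, so Player II commits to W. Subgame-perfect outcome: (B, W) with payoffs (5, 4).
Now find the simultaneous Nash equilibrium.
R's best replies: W→B; X→M; Y→M; Z→B.
Player II's best replies: T→Z; M→W; B→W.
The unique mutual best reply is (B, W), giving (5, 4).
Sequential outcome (B, W) coincides with the Nash profile (B, W).

yes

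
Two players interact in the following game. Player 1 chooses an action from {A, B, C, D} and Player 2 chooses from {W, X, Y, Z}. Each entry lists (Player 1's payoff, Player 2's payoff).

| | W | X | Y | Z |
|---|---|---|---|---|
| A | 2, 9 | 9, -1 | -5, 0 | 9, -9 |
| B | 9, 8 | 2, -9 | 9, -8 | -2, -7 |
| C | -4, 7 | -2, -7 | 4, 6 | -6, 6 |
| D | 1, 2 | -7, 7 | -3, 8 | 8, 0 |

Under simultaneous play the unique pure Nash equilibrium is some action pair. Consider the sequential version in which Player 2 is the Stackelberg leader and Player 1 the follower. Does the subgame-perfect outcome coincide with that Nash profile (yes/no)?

Work backward from Player 1's decision.
- W: BR = B, leader payoff 8.
- X: BR = A, leader payoff -1.
- Y: BR = B, leader payoff -8.
- Z: BR = A, leader payoff -9.
Among 8, -1, -8, -9, the best is 8 at W. Subgame-perfect outcome: (B, W) with payoffs (9, 8).
Under simultaneous play:
Player 1's best replies: W→B; X→A; Y→B; Z→A.
Player 2's best replies: A→W; B→W; C→W; D→Y.
The unique mutual best reply is (B, W), giving (9, 8).
Sequential outcome (B, W) coincides with the Nash profile (B, W).

yes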